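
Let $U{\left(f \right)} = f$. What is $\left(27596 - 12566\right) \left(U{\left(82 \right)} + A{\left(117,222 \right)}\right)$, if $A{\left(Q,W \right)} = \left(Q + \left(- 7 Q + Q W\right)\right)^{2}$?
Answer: $9599271211980$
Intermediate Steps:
$A{\left(Q,W \right)} = \left(- 6 Q + Q W\right)^{2}$
$\left(27596 - 12566\right) \left(U{\left(82 \right)} + A{\left(117,222 \right)}\right) = \left(27596 - 12566\right) \left(82 + 117^{2} \left(-6 + 222\right)^{2}\right) = 15030 \left(82 + 13689 \cdot 216^{2}\right) = 15030 \left(82 + 13689 \cdot 46656\right) = 15030 \left(82 + 638673984\right) = 15030 \cdot 638674066 = 9599271211980$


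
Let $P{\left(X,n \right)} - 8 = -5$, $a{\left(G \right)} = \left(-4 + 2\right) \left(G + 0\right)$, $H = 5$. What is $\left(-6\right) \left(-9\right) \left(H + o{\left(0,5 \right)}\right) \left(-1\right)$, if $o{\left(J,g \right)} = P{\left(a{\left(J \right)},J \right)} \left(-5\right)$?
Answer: $540$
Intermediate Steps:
$a{\left(G \right)} = - 2 G$
$P{\left(X,n \right)} = 3$ ($P{\left(X,n \right)} = 8 - 5 = 3$)
$o{\left(J,g \right)} = -15$ ($o{\left(J,g \right)} = 3 \left(-5\right) = -15$)
$\left(-6\right) \left(-9\right) \left(H + o{\left(0,5 \right)}\right) \left(-1\right) = \left(-6\right) \left(-9\right) \left(5 - 15\right) \left(-1\right) = 54 \left(\left(-10\right) \left(-1\right)\right) = 54 \cdot 10 = 540$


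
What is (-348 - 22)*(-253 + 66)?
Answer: 69190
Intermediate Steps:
(-348 - 22)*(-253 + 66) = -370*(-187) = 69190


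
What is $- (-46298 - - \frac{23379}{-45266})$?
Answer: $\frac{2095748647}{45266} \approx 46299.0$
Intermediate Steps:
$- (-46298 - - \frac{23379}{-45266}) = - (-46298 - \left(-23379\right) \left(- \frac{1}{45266}\right)) = - (-46298 - \frac{23379}{45266}) = \left(-1\right) \left(- \frac{2095748647}{45266}\right) = \frac{2095748647}{45266}$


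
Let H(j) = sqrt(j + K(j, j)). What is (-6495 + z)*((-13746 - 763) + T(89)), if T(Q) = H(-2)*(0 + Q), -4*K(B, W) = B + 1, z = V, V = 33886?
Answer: -397416019 + 2437799*I*sqrt(7)/2 ≈ -3.9742e+8 + 3.2249e+6*I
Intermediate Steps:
z = 33886
K(B, W) = -1/4 - B/4 (K(B, W) = -(B + 1)/4 = -(1 + B)/4 = -1/4 - B/4)
H(j) = sqrt(-1/4 + 3*j/4) (H(j) = sqrt(j + (-1/4 - j/4)) = sqrt(-1/4 + 3*j/4))
T(Q) = I*Q*sqrt(7)/2 (T(Q) = (sqrt(-1 + 3*(-2))/2)*(0 + Q) = (sqrt(-1 - 6)/2)*Q = (sqrt(-7)/2)*Q = ((I*sqrt(7))/2)*Q = (I*sqrt(7)/2)*Q = I*Q*sqrt(7)/2)
(-6495 + z)*((-13746 - 763) + T(89)) = (-6495 + 33886)*((-13746 - 763) + (1/2)*I*89*sqrt(7)) = 27391*(-14509 + 89*I*sqrt(7)/2) = -397416019 + 2437799*I*sqrt(7)/2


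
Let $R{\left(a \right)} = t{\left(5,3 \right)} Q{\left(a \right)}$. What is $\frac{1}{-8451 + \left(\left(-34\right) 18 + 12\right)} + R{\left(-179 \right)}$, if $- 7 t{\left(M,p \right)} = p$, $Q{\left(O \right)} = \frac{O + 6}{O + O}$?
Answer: $- \frac{671425}{3240258} \approx -0.20721$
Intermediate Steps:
$Q{\left(O \right)} = \frac{6 + O}{2 O}$
$t{\left(M,p \right)} = - \frac{p}{7}$
$R{\left(a \right)} = - \frac{3 \left(6 + a\right)}{14 a}$ ($R{\left(a \right)} = \left(- \frac{1}{7}\right) 3 \frac{6 + a}{2 a} = - \frac{3 \frac{6 + a}{2 a}}{7} = - \frac{3 \left(6 + a\right)}{14 a}$)
$\frac{1}{-8451 + \left(\left(-34\right) 18 + 12\right)} + R{\left(-179 \right)} = \frac{1}{-8451 + \left(\left(-34\right) 18 + 12\right)} + \frac{3 \left(-6 - -179\right)}{14 \left(-179\right)} = \frac{1}{-8451 + \left(-612 + 12\right)} + \frac{3}{14} \left(- \frac{1}{179}\right) \left(-6 + 179\right) = \frac{1}{-8451 - 600} + \frac{3}{14} \left(- \frac{1}{179}\right) 173 = \frac{1}{-9051} - \frac{519}{2506} = - \frac{1}{9051} - \frac{519}{2506} = - \frac{671425}{3240258}$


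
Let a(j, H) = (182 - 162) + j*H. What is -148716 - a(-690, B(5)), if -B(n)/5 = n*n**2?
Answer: -579986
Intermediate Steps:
B(n) = -5*n**3 (B(n) = -5*n*n**2 = -5*n**3)
a(j, H) = 20 + H*j
-148716 - a(-690, B(5)) = -148716 - (20 - 5*5**3*(-690)) = -148716 - (20 - 5*125*(-690)) = -148716 - (20 - 625*(-690)) = -148716 - (20 + 431250) = -148716 - 1*431270 = -148716 - 431270 = -579986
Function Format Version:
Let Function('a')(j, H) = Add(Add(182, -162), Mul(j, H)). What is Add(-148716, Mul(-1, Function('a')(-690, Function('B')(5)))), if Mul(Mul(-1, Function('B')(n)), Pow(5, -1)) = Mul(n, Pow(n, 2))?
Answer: -579986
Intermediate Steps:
Function('B')(n) = Mul(-5, Pow(n, 3)) (Function('B')(n) = Mul(-5, Mul(n, Pow(n, 2))) = Mul(-5, Pow(n, 3)))
Function('a')(j, H) = Add(20, Mul(H, j))
Add(-148716, Mul(-1, Function('a')(-690, Function('B')(5)))) = Add(-148716, Mul(-1, Add(20, Mul(Mul(-5, Pow(5, 3)), -690)))) = Add(-148716, Mul(-1, Add(20, Mul(Mul(-5, 125), -690)))) = Add(-148716, Mul(-1, Add(20, Mul(-625, -690)))) = Add(-148716, Mul(-1, Add(20, 431250))) = Add(-148716, Mul(-1, 431270)) = Add(-148716, -431270) = -579986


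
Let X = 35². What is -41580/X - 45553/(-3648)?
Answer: -2739469/127680 ≈ -21.456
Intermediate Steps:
X = 1225
-41580/X - 45553/(-3648) = -41580/1225 - 45553/(-3648) = -41580*1/1225 - 45553*(-1/3648) = -1188/35 + 45553/3648 = -2739469/127680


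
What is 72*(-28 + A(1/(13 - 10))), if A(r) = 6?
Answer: -1584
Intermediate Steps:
72*(-28 + A(1/(13 - 10))) = 72*(-28 + 6) = 72*(-22) = -1584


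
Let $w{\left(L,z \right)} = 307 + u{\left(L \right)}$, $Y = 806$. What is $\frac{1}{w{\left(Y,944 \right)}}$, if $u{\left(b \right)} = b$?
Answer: $\frac{1}{1113} \approx 0.00089847$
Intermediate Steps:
$w{\left(L,z \right)} = 307 + L$
$\frac{1}{w{\left(Y,944 \right)}} = \frac{1}{307 + 806} = \frac{1}{1113}$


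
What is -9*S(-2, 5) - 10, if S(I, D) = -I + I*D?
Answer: 62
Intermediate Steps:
S(I, D) = -I + D*I
-9*S(-2, 5) - 10 = -(-18)*(-1 + 5) - 10 = -(-18)*4 - 10 = -9*(-8) - 10 = 72 - 10 = 62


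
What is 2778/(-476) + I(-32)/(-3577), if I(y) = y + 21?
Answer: -709405/121618 ≈ -5.8331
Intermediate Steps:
I(y) = 21 + y
2778/(-476) + I(-32)/(-3577) = 2778/(-476) + (21 - 32)/(-3577) = 2778*(-1/476) - 11*(-1/3577) = -1389/238 + 11/3577 = -709405/121618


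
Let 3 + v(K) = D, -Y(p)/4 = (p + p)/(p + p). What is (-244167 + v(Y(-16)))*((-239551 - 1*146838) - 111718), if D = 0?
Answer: 121622786190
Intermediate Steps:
Y(p) = -4 (Y(p) = -4*(p + p)/(p + p) = -4*2*p/(2*p) = -4*2*p*1/(2*p) = -4*1 = -4)
v(K) = -3 (v(K) = -3 + 0 = -3)
(-244167 + v(Y(-16)))*((-239551 - 1*146838) - 111718) = (-244167 - 3)*((-239551 - 1*146838) - 111718) = -244170*((-239551 - 146838) - 111718) = -244170*(-386389 - 111718) = -244170*(-498107) = 121622786190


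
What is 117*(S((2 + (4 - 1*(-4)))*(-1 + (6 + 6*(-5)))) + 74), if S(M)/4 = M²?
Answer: 29258658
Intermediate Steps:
S(M) = 4*M²
117*(S((2 + (4 - 1*(-4)))*(-1 + (6 + 6*(-5)))) + 74) = 117*(4*((2 + (4 - 1*(-4)))*(-1 + (6 + 6*(-5))))² + 74) = 117*(4*((2 + (4 + 4))*(-1 + (6 - 30)))² + 74) = 117*(4*((2 + 8)*(-1 - 24))² + 74) = 117*(4*(10*(-25))² + 74) = 117*(4*(-250)² + 74) = 117*(4*62500 + 74) = 117*(250000 + 74) = 117*250074 = 29258658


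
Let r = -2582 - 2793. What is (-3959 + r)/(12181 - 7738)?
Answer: -9334/4443 ≈ -2.1008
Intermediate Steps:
r = -5375
(-3959 + r)/(12181 - 7738) = (-3959 - 5375)/(12181 - 7738) = -9334/4443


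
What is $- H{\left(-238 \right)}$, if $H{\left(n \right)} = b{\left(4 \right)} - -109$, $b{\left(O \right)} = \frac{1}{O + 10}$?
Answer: $- \frac{1527}{14} \approx -109.07$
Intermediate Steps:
$b{\left(O \right)} = \frac{1}{10 + O}$
$H{\left(n \right)} = \frac{1527}{14}$ ($H{\left(n \right)} = \frac{1}{10 + 4} - -109 = \frac{1}{14} + 109 = \frac{1527}{14}$)
$- H{\left(-238 \right)} = \left(-1\right) \frac{1527}{14} = - \frac{1527}{14}$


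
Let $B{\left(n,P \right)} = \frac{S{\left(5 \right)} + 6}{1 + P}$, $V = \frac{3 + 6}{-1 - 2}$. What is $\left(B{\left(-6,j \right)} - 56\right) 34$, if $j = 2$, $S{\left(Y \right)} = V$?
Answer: $-1870$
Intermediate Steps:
$V = -3$ ($V = \frac{9}{-3} = 9 \left(- \frac{1}{3}\right) = -3$)
$S{\left(Y \right)} = -3$
$B{\left(n,P \right)} = \frac{3}{1 + P}$ ($B{\left(n,P \right)} = \frac{-3 + 6}{1 + P} = \frac{3}{1 + P}$)
$\left(B{\left(-6,j \right)} - 56\right) 34 = \left(\frac{3}{1 + 2} - 56\right) 34 = \left(\frac{3}{3} - 56\right) 34 = \left(3 \cdot \frac{1}{3} - 56\right) 34 = \left(1 - 56\right) 34 = \left(-55\right) 34 = -1870$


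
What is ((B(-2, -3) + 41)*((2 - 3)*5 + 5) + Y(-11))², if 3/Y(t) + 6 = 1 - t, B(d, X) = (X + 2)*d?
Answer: ¼ ≈ 0.25000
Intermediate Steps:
B(d, X) = d*(2 + X) (B(d, X) = (2 + X)*d = d*(2 + X))
Y(t) = 3/(-5 - t) (Y(t) = 3/(-6 + (1 - t)) = 3/(-5 - t))
((B(-2, -3) + 41)*((2 - 3)*5 + 5) + Y(-11))² = ((-2*(2 - 3) + 41)*((2 - 3)*5 + 5) - 3/(5 - 11))² = ((-2*(-1) + 41)*(-1*5 + 5) - 3/(-6))² = ((2 + 41)*(-5 + 5) - 3*(-⅙))² = (43*0 + ½)² = (0 + ½)² = (½)² = ¼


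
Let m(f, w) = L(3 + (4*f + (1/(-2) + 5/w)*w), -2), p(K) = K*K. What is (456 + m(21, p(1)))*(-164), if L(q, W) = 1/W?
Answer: -74702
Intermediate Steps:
p(K) = K²
m(f, w) = -½ (m(f, w) = 1/(-2) = -½)
(456 + m(21, p(1)))*(-164) = (456 - ½)*(-164) = (911/2)*(-164) = -74702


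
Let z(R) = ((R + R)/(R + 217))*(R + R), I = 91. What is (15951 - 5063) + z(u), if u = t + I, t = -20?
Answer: 788977/72 ≈ 10958.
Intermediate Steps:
u = 71 (u = -20 + 91 = 71)
z(R) = 4*R²/(217 + R) (z(R) = ((2*R)/(217 + R))*(2*R) = (2*R/(217 + R))*(2*R) = 4*R²/(217 + R))
(15951 - 5063) + z(u) = (15951 - 5063) + 4*71²/(217 + 71) = 10888 + 4*5041/288 = 10888 + 4*5041*(1/288) = 10888 + 5041/72 = 788977/72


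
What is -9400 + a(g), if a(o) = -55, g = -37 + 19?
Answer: -9455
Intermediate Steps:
g = -18
-9400 + a(g) = -9400 - 55 = -9455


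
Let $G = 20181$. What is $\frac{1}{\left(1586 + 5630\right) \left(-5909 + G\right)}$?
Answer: $\frac{1}{102986752} \approx 9.71 \cdot 10^{-9}$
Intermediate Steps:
$\frac{1}{\left(1586 + 5630\right) \left(-5909 + G\right)} = \frac{1}{\left(1586 + 5630\right) \left(-5909 + 20181\right)} = \frac{1}{7216 \cdot 14272} = \frac{1}{102986752}$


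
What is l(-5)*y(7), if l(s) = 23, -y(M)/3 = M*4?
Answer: -1932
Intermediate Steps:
y(M) = -12*M (y(M) = -3*M*4 = -12*M)
l(-5)*y(7) = 23*(-12*7) = 23*(-84) = -1932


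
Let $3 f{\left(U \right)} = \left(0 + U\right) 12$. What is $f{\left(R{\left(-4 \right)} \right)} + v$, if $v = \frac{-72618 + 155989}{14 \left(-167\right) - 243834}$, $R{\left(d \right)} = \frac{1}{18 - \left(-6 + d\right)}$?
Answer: $- \frac{337425}{1723204} \approx -0.19581$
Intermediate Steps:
$R{\left(d \right)} = \frac{1}{24 - d}$ ($R{\left(d \right)} = \frac{1}{18 - \left(-6 + d\right)} = \frac{1}{24 - d}$)
$f{\left(U \right)} = 4 U$ ($f{\left(U \right)} = \frac{\left(0 + U\right) 12}{3} = \frac{U 12}{3} = \frac{12 U}{3} = 4 U$)
$v = - \frac{83371}{246172}$ ($v = \frac{83371}{-2338 - 243834} = \frac{83371}{-246172} = 83371 \left(- \frac{1}{246172}\right) = - \frac{83371}{246172} \approx -0.33867$)
$f{\left(R{\left(-4 \right)} \right)} + v = 4 \left(- \frac{1}{-24 - 4}\right) - \frac{83371}{246172} = 4 \left(- \frac{1}{-28}\right) - \frac{83371}{246172} = 4 \left(\left(-1\right) \left(- \frac{1}{28}\right)\right) - \frac{83371}{246172} = 4 \cdot \frac{1}{28} - \frac{83371}{246172} = \frac{1}{7} - \frac{83371}{246172} = - \frac{337425}{1723204}$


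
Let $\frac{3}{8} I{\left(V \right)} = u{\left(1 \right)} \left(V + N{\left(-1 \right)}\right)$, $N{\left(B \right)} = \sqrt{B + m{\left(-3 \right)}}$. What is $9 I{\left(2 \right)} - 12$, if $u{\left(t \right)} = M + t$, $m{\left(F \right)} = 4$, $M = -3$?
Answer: $-108 - 48 \sqrt{3} \approx -191.14$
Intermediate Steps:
$N{\left(B \right)} = \sqrt{4 + B}$ ($N{\left(B \right)} = \sqrt{B + 4} = \sqrt{4 + B}$)
$u{\left(t \right)} = -3 + t$
$I{\left(V \right)} = - \frac{16 V}{3} - \frac{16 \sqrt{3}}{3}$ ($I{\left(V \right)} = \frac{8 \left(-3 + 1\right) \left(V + \sqrt{4 - 1}\right)}{3} = \frac{8 \left(- 2 \left(V + \sqrt{3}\right)\right)}{3} = \frac{8 \left(- 2 V - 2 \sqrt{3}\right)}{3} = - \frac{16 V}{3} - \frac{16 \sqrt{3}}{3}$)
$9 I{\left(2 \right)} - 12 = 9 \left(\left(- \frac{16}{3}\right) 2 - \frac{16 \sqrt{3}}{3}\right) - 12 = 9 \left(- \frac{32}{3} - \frac{16 \sqrt{3}}{3}\right) - 12 = \left(-96 - 48 \sqrt{3}\right) - 12 = -108 - 48 \sqrt{3}$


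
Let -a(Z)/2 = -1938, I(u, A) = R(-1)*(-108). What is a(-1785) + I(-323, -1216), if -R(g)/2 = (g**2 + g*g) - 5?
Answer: 3228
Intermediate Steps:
R(g) = 10 - 4*g**2 (R(g) = -2*((g**2 + g*g) - 5) = -2*((g**2 + g**2) - 5) = -2*(2*g**2 - 5) = -2*(-5 + 2*g**2) = 10 - 4*g**2)
I(u, A) = -648 (I(u, A) = (10 - 4*(-1)**2)*(-108) = (10 - 4*1)*(-108) = (10 - 4)*(-108) = 6*(-108) = -648)
a(Z) = 3876 (a(Z) = -2*(-1938) = 3876)
a(-1785) + I(-323, -1216) = 3876 - 648 = 3228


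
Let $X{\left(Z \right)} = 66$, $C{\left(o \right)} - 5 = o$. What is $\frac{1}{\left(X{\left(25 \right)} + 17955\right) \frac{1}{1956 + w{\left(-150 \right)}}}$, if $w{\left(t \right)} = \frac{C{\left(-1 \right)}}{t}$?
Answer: $\frac{146698}{1351575} \approx 0.10854$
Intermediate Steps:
$C{\left(o \right)} = 5 + o$
$w{\left(t \right)} = \frac{4}{t}$ ($w{\left(t \right)} = \frac{5 - 1}{t} = \frac{4}{t}$)
$\frac{1}{\left(X{\left(25 \right)} + 17955\right) \frac{1}{1956 + w{\left(-150 \right)}}} = \frac{1}{\left(66 + 17955\right) \frac{1}{1956 + \frac{4}{-150}}} = \frac{1}{18021 \frac{1}{1956 + 4 \left(- \frac{1}{150}\right)}} = \frac{1}{18021 \frac{1}{1956 - \frac{2}{75}}} = \frac{1}{18021 \frac{1}{\frac{146698}{75}}} = \frac{1}{18021 \cdot \frac{75}{146698}} = \frac{1}{\frac{1351575}{146698}} = \frac{146698}{1351575}$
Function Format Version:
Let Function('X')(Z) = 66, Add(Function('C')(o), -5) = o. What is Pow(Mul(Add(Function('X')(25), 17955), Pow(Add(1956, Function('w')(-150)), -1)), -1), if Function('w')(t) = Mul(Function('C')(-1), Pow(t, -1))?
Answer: Rational(146698, 1351575) ≈ 0.10854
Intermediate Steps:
Function('C')(o) = Add(5, o)
Function('w')(t) = Mul(4, Pow(t, -1)) (Function('w')(t) = Mul(Add(5, -1), Pow(t, -1)) = Mul(4, Pow(t, -1)))
Pow(Mul(Add(Function('X')(25), 17955), Pow(Add(1956, Function('w')(-150)), -1)), -1) = Pow(Mul(Add(66, 17955), Pow(Add(1956, Mul(4, Pow(-150, -1))), -1)), -1) = Pow(Mul(18021, Pow(Add(1956, Mul(4, Rational(-1, 150))), -1)), -1) = Pow(Mul(18021, Pow(Add(1956, Rational(-2, 75)), -1)), -1) = Pow(Mul(18021, Pow(Rational(146698, 75), -1)), -1) = Pow(Mul(18021, Rational(75, 146698)), -1) = Pow(Rational(1351575, 146698), -1) = Rational(146698, 1351575)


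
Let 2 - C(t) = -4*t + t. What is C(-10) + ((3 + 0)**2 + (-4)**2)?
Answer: -3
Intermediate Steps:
C(t) = 2 + 3*t (C(t) = 2 - (-4*t + t) = 2 - (-3)*t = 2 + 3*t)
C(-10) + ((3 + 0)**2 + (-4)**2) = (2 + 3*(-10)) + ((3 + 0)**2 + (-4)**2) = (2 - 30) + (3**2 + 16) = -28 + (9 + 16) = -28 + 25 = -3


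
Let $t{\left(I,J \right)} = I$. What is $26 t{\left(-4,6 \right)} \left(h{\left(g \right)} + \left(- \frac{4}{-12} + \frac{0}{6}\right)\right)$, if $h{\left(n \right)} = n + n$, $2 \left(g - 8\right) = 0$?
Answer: $- \frac{5096}{3} \approx -1698.7$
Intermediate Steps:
$g = 8$ ($g = 8 + \frac{1}{2} \cdot 0 = 8 + 0 = 8$)
$h{\left(n \right)} = 2 n$
$26 t{\left(-4,6 \right)} \left(h{\left(g \right)} + \left(- \frac{4}{-12} + \frac{0}{6}\right)\right) = 26 \left(- 4 \left(2 \cdot 8 + \left(- \frac{4}{-12} + \frac{0}{6}\right)\right)\right) = 26 \left(- 4 \left(16 + \left(\left(-4\right) \left(- \frac{1}{12}\right) + 0 \cdot \frac{1}{6}\right)\right)\right) = 26 \left(- 4 \left(16 + \left(\frac{1}{3} + 0\right)\right)\right) = 26 \left(- 4 \left(16 + \frac{1}{3}\right)\right) = 26 \left(\left(-4\right) \frac{49}{3}\right) = 26 \left(- \frac{196}{3}\right) = - \frac{5096}{3}$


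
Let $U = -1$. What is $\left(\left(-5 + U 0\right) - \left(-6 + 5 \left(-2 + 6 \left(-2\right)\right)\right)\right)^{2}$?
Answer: $5041$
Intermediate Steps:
$\left(\left(-5 + U 0\right) - \left(-6 + 5 \left(-2 + 6 \left(-2\right)\right)\right)\right)^{2} = \left(\left(-5 - 0\right) - \left(-6 + 5 \left(-2 + 6 \left(-2\right)\right)\right)\right)^{2} = \left(\left(-5 + 0\right) - \left(-6 + 5 \left(-2 - 12\right)\right)\right)^{2} = \left(-5 + \left(\left(-5\right) \left(-14\right) + 6\right)\right)^{2} = \left(-5 + \left(70 + 6\right)\right)^{2} = \left(-5 + 76\right)^{2} = 71^{2} = 5041$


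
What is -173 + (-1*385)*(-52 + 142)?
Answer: -34823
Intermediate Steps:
-173 + (-1*385)*(-52 + 142) = -173 - 385*90 = -173 - 34650 = -34823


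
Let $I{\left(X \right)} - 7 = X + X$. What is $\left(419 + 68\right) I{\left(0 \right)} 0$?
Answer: $0$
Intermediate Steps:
$I{\left(X \right)} = 7 + 2 X$ ($I{\left(X \right)} = 7 + \left(X + X\right) = 7 + 2 X$)
$\left(419 + 68\right) I{\left(0 \right)} 0 = \left(419 + 68\right) \left(7 + 2 \cdot 0\right) 0 = 487 \left(7 + 0\right) 0 = 487 \cdot 7 \cdot 0 = 487 \cdot 0 = 0$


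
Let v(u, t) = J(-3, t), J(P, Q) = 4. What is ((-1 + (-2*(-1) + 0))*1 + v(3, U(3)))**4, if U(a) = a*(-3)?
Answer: 625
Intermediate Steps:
U(a) = -3*a
v(u, t) = 4
((-1 + (-2*(-1) + 0))*1 + v(3, U(3)))**4 = ((-1 + (-2*(-1) + 0))*1 + 4)**4 = ((-1 + (2 + 0))*1 + 4)**4 = ((-1 + 2)*1 + 4)**4 = (1*1 + 4)**4 = (1 + 4)**4 = 5**4 = 625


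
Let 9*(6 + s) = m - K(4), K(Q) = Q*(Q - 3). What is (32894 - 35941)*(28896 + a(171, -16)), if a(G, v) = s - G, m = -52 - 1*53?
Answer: -787229014/9 ≈ -8.7470e+7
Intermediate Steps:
K(Q) = Q*(-3 + Q)
m = -105 (m = -52 - 53 = -105)
s = -163/9 (s = -6 + (-105 - 4*(-3 + 4))/9 = -6 + (-105 - 4)/9 = -6 + (⅑)*(-109) = -6 - 109/9 = -163/9 ≈ -18.111)
a(G, v) = -163/9 - G
(32894 - 35941)*(28896 + a(171, -16)) = (32894 - 35941)*(28896 + (-163/9 - 1*171)) = -3047*(28896 + (-163/9 - 171)) = -3047*(28896 - 1702/9) = -3047*258362/9 = -787229014/9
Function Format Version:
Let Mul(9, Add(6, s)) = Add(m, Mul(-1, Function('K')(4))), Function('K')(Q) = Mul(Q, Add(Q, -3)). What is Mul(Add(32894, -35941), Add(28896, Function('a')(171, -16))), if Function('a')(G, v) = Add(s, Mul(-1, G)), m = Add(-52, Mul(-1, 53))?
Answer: Rational(-787229014, 9) ≈ -8.7470e+7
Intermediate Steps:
Function('K')(Q) = Mul(Q, Add(-3, Q))
m = -105 (m = Add(-52, -53) = -105)
s = Rational(-163, 9) (s = Add(-6, Mul(Rational(1, 9), Add(-105, Mul(-1, Mul(4, Add(-3, 4)))))) = Add(-6, Mul(Rational(1, 9), Add(-105, Mul(-1, Mul(4, 1))))) = Add(-6, Mul(Rational(1, 9), Add(-105, Mul(-1, 4)))) = Add(-6, Mul(Rational(1, 9), Add(-105, -4))) = Add(-6, Mul(Rational(1, 9), -109)) = Add(-6, Rational(-109, 9)) = Rational(-163, 9) ≈ -18.111)
Function('a')(G, v) = Add(Rational(-163, 9), Mul(-1, G))
Mul(Add(32894, -35941), Add(28896, Function('a')(171, -16))) = Mul(Add(32894, -35941), Add(28896, Add(Rational(-163, 9), Mul(-1, 171)))) = Mul(-3047, Add(28896, Add(Rational(-163, 9), -171))) = Mul(-3047, Add(28896, Rational(-1702, 9))) = Mul(-3047, Rational(258362, 9)) = Rational(-787229014, 9)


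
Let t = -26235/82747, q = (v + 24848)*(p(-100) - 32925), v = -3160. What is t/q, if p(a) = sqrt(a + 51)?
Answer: 863787375/1945464672127294864 + 26235*I/277923524589613552 ≈ 4.44e-10 + 9.4396e-14*I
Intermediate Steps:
p(a) = sqrt(51 + a)
q = -714077400 + 151816*I (q = (-3160 + 24848)*(sqrt(51 - 100) - 32925) = 21688*(sqrt(-49) - 32925) = 21688*(7*I - 32925) = 21688*(-32925 + 7*I) = -714077400 + 151816*I ≈ -7.1408e+8 + 1.5182e+5*I)
t = -26235/82747 (t = -26235*1/82747 = -26235/82747 ≈ -0.31705)
t/q = -26235*(-714077400 - 151816*I)/509906556238857856/82747 = -26235*(-714077400 - 151816*I)/42193237809096771010432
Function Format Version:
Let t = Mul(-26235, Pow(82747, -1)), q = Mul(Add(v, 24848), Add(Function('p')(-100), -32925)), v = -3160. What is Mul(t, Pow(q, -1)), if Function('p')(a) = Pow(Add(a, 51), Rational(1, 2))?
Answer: Add(Rational(863787375, 1945464672127294864), Mul(Rational(26235, 277923524589613552), I)) ≈ Add(4.4400e-10, Mul(9.4396e-14, I))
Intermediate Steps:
Function('p')(a) = Pow(Add(51, a), Rational(1, 2))
q = Add(-714077400, Mul(151816, I)) (q = Mul(Add(-3160, 24848), Add(Pow(Add(51, -100), Rational(1, 2)), -32925)) = Mul(21688, Add(Pow(-49, Rational(1, 2)), -32925)) = Mul(21688, Add(Mul(7, I), -32925)) = Mul(21688, Add(-32925, Mul(7, I))) = Add(-714077400, Mul(151816, I)) ≈ Add(-7.1408e+8, Mul(1.5182e+5, I)))
t = Rational(-26235, 82747) (t = Mul(-26235, Rational(1, 82747)) = Rational(-26235, 82747) ≈ -0.31705)
Mul(t, Pow(q, -1)) = Mul(Rational(-26235, 82747), Pow(Add(-714077400, Mul(151816, I)), -1)) = Mul(Rational(-26235, 82747), Mul(Rational(1, 509906556238857856), Add(-714077400, Mul(-151816, I)))) = Mul(Rational(-26235, 42193237809096771010432), Add(-714077400, Mul(-151816, I)))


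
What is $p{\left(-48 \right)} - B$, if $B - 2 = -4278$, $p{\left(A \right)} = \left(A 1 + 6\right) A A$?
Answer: $-92492$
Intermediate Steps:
$p{\left(A \right)} = A^{2} \left(6 + A\right)$ ($p{\left(A \right)} = \left(A + 6\right) A^{2} = \left(6 + A\right) A^{2} = A^{2} \left(6 + A\right)$)
$B = -4276$ ($B = 2 - 4278 = -4276$)
$p{\left(-48 \right)} - B = \left(-48\right)^{2} \left(6 - 48\right) - -4276 = 2304 \left(-42\right) + 4276 = -96768 + 4276 = -92492$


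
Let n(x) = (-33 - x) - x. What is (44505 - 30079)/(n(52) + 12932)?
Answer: 14426/12795 ≈ 1.1275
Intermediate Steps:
n(x) = -33 - 2*x
(44505 - 30079)/(n(52) + 12932) = (44505 - 30079)/((-33 - 2*52) + 12932) = 14426/((-33 - 104) + 12932) = 14426/(-137 + 12932) = 14426/12795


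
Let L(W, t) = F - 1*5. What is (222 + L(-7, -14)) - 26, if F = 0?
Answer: 191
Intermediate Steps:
L(W, t) = -5 (L(W, t) = 0 - 1*5 = 0 - 5 = -5)
(222 + L(-7, -14)) - 26 = (222 - 5) - 26 = 217 - 26 = 191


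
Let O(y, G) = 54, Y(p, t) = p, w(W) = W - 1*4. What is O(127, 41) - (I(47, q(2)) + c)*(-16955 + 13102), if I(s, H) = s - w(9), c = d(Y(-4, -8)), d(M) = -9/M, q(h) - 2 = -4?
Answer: 682197/4 ≈ 1.7055e+5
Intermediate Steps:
w(W) = -4 + W (w(W) = W - 4 = -4 + W)
q(h) = -2 (q(h) = 2 - 4 = -2)
c = 9/4 (c = -9/(-4) = -9*(-¼) = 9/4 ≈ 2.2500)
I(s, H) = -5 + s (I(s, H) = s - (-4 + 9) = s - 1*5 = s - 5 = -5 + s)
O(127, 41) - (I(47, q(2)) + c)*(-16955 + 13102) = 54 - ((-5 + 47) + 9/4)*(-16955 + 13102) = 54 - (42 + 9/4)*(-3853) = 54 - 177*(-3853)/4 = 54 - 1*(-681981/4) = 54 + 681981/4 = 682197/4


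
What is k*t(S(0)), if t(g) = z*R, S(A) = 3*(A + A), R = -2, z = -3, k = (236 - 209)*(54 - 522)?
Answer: -75816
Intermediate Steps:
k = -12636 (k = 27*(-468) = -12636)
S(A) = 6*A (S(A) = 3*(2*A) = 6*A)
t(g) = 6 (t(g) = -3*(-2) = 6)
k*t(S(0)) = -12636*6 = -75816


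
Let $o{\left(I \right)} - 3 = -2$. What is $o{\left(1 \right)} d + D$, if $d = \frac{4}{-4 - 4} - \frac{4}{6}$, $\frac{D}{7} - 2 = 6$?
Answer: $\frac{329}{6} \approx 54.833$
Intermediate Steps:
$D = 56$ ($D = 14 + 7 \cdot 6 = 14 + 42 = 56$)
$o{\left(I \right)} = 1$ ($o{\left(I \right)} = 3 - 2 = 1$)
$d = - \frac{7}{6}$ ($d = \frac{4}{-4 - 4} - \frac{2}{3} = \frac{4}{-8} - \frac{2}{3} = 4 \left(- \frac{1}{8}\right) - \frac{2}{3} = - \frac{1}{2} - \frac{2}{3} = - \frac{7}{6} \approx -1.1667$)
$o{\left(1 \right)} d + D = 1 \left(- \frac{7}{6}\right) + 56 = - \frac{7}{6} + 56 = \frac{329}{6}$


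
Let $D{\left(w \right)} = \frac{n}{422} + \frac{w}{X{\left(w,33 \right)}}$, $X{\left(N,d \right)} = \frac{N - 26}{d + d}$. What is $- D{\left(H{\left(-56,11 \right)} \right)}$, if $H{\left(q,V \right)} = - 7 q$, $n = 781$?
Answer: $- \frac{1867305}{25742} \approx -72.539$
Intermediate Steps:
$X{\left(N,d \right)} = \frac{-26 + N}{2 d}$
$D{\left(w \right)} = \frac{781}{422} + \frac{w}{- \frac{13}{33} + \frac{w}{66}}$ ($D{\left(w \right)} = \frac{781}{422} + \frac{w}{\frac{1}{2} \cdot \frac{1}{33} \left(-26 + w\right)} = 781 \cdot \frac{1}{422} + \frac{w}{\frac{1}{2} \cdot \frac{1}{33} \left(-26 + w\right)} = \frac{781}{422} + \frac{w}{- \frac{13}{33} + \frac{w}{66}}$)
$- D{\left(H{\left(-56,11 \right)} \right)} = - \frac{11 \left(-1846 + 2603 \left(\left(-7\right) \left(-56\right)\right)\right)}{422 \left(-26 - -392\right)} = - \frac{11 \left(-1846 + 2603 \cdot 392\right)}{422 \left(-26 + 392\right)} = - \frac{11 \left(-1846 + 1020376\right)}{422 \cdot 366} = - \frac{11 \cdot 1018530}{422 \cdot 366} = \left(-1\right) \frac{1867305}{25742} = - \frac{1867305}{25742}$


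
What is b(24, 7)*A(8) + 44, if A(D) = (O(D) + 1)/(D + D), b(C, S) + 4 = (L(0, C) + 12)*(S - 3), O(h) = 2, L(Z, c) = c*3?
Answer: 425/4 ≈ 106.25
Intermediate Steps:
L(Z, c) = 3*c
b(C, S) = -4 + (-3 + S)*(12 + 3*C) (b(C, S) = -4 + (3*C + 12)*(S - 3) = -4 + (12 + 3*C)*(-3 + S) = -4 + (-3 + S)*(12 + 3*C))
A(D) = 3/(2*D) (A(D) = (2 + 1)/(D + D) = 3/((2*D)) = 3*(1/(2*D)) = 3/(2*D))
b(24, 7)*A(8) + 44 = (-40 - 9*24 + 12*7 + 3*24*7)*((3/2)/8) + 44 = (-40 - 216 + 84 + 504)*((3/2)*(⅛)) + 44 = 332*(3/16) + 44 = 249/4 + 44 = 425/4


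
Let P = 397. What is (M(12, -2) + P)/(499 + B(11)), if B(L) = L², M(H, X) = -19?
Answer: 189/310 ≈ 0.60968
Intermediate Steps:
(M(12, -2) + P)/(499 + B(11)) = (-19 + 397)/(499 + 11²) = 378/(499 + 121) = 378/620 = 378*(1/620) = 189/310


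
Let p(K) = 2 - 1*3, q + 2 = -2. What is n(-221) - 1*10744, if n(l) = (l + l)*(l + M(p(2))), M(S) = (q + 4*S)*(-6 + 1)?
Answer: 69258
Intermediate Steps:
q = -4 (q = -2 - 2 = -4)
p(K) = -1 (p(K) = 2 - 3 = -1)
M(S) = 20 - 20*S (M(S) = (-4 + 4*S)*(-6 + 1) = (-4 + 4*S)*(-5) = 20 - 20*S)
n(l) = 2*l*(40 + l) (n(l) = (l + l)*(l + (20 - 20*(-1))) = (2*l)*(l + (20 + 20)) = (2*l)*(l + 40) = (2*l)*(40 + l) = 2*l*(40 + l))
n(-221) - 1*10744 = 2*(-221)*(40 - 221) - 1*10744 = 2*(-221)*(-181) - 10744 = 80002 - 10744 = 69258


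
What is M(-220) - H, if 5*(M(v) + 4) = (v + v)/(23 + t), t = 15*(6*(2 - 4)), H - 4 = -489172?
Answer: 76798836/157 ≈ 4.8916e+5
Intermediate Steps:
H = -489168 (H = 4 - 489172 = -489168)
t = -180 (t = 15*(6*(-2)) = 15*(-12) = -180)
M(v) = -4 - 2*v/785 (M(v) = -4 + ((v + v)/(23 - 180))/5 = -4 + ((2*v)/(-157))/5 = -4 + ((2*v)*(-1/157))/5 = -4 + (-2*v/157)/5 = -4 - 2*v/785)
M(-220) - H = (-4 - 2/785*(-220)) - 1*(-489168) = (-4 + 88/157) + 489168 = -540/157 + 489168 = 76798836/157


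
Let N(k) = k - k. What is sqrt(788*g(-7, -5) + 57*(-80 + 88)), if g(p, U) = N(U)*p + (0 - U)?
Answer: 2*sqrt(1099) ≈ 66.302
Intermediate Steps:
N(k) = 0
g(p, U) = -U (g(p, U) = 0*p + (0 - U) = 0 - U = -U)
sqrt(788*g(-7, -5) + 57*(-80 + 88)) = sqrt(788*(-1*(-5)) + 57*(-80 + 88)) = sqrt(788*5 + 57*8) = sqrt(3940 + 456) = sqrt(4396) = 2*sqrt(1099)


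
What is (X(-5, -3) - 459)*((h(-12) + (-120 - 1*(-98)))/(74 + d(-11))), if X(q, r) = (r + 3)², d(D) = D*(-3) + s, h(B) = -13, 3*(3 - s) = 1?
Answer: 6885/47 ≈ 146.49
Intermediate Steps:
s = 8/3 (s = 3 - ⅓*1 = 3 - ⅓ = 8/3 ≈ 2.6667)
d(D) = 8/3 - 3*D (d(D) = D*(-3) + 8/3 = -3*D + 8/3 = 8/3 - 3*D)
X(q, r) = (3 + r)²
(X(-5, -3) - 459)*((h(-12) + (-120 - 1*(-98)))/(74 + d(-11))) = ((3 - 3)² - 459)*((-13 + (-120 - 1*(-98)))/(74 + (8/3 - 3*(-11)))) = (0² - 459)*((-13 + (-120 + 98))/(74 + (8/3 + 33))) = (0 - 459)*((-13 - 22)/(74 + 107/3)) = -(-16065)/329/3 = -(-16065)*3/329 = -459*(-15/47) = 6885/47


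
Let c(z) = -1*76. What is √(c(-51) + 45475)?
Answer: √45399 ≈ 213.07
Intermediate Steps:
c(z) = -76
√(c(-51) + 45475) = √(-76 + 45475) = √45399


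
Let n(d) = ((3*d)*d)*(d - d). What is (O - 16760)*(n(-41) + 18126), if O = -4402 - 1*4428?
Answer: -463844340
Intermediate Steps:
O = -8830 (O = -4402 - 4428 = -8830)
n(d) = 0 (n(d) = (3*d**2)*0 = 0)
(O - 16760)*(n(-41) + 18126) = (-8830 - 16760)*(0 + 18126) = -25590*18126 = -463844340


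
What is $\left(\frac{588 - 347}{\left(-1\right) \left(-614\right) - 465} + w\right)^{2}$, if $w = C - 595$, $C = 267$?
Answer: $\frac{2364974161}{22201} \approx 1.0653 \cdot 10^{5}$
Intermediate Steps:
$w = -328$ ($w = 267 - 595 = -328$)
$\left(\frac{588 - 347}{\left(-1\right) \left(-614\right) - 465} + w\right)^{2} = \left(\frac{588 - 347}{\left(-1\right) \left(-614\right) - 465} - 328\right)^{2} = \left(\frac{241}{614 - 465} - 328\right)^{2} = \left(\frac{241}{149} - 328\right)^{2} = \left(- \frac{48631}{149}\right)^{2} = \frac{2364974161}{22201}$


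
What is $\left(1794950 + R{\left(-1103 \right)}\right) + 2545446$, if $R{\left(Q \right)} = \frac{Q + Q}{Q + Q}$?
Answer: $4340397$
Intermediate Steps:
$R{\left(Q \right)} = 1$ ($R{\left(Q \right)} = \frac{2 Q}{2 Q} = 2 Q \frac{1}{2 Q} = 1$)
$\left(1794950 + R{\left(-1103 \right)}\right) + 2545446 = \left(1794950 + 1\right) + 2545446 = 1794951 + 2545446 = 4340397$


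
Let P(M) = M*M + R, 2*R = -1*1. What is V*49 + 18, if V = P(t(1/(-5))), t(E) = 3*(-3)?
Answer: 7925/2 ≈ 3962.5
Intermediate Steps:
t(E) = -9
R = -½ (R = (-1*1)/2 = (½)*(-1) = -½ ≈ -0.50000)
P(M) = -½ + M² (P(M) = M*M - ½ = M² - ½ = -½ + M²)
V = 161/2 (V = -½ + (-9)² = -½ + 81 = 161/2 ≈ 80.500)
V*49 + 18 = (161/2)*49 + 18 = 7889/2 + 18 = 7925/2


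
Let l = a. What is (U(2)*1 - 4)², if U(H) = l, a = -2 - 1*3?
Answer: 81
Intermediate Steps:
a = -5 (a = -2 - 3 = -5)
l = -5
U(H) = -5
(U(2)*1 - 4)² = (-5*1 - 4)² = (-5 - 4)² = (-9)² = 81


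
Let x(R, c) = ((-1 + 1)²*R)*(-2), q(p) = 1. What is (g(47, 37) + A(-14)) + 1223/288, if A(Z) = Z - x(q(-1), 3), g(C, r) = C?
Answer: 10727/288 ≈ 37.247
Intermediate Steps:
x(R, c) = 0 (x(R, c) = (0²*R)*(-2) = (0*R)*(-2) = 0*(-2) = 0)
A(Z) = Z (A(Z) = Z - 1*0 = Z + 0 = Z)
(g(47, 37) + A(-14)) + 1223/288 = (47 - 14) + 1223/288 = 33 + 1223*(1/288) = 33 + 1223/288 = 10727/288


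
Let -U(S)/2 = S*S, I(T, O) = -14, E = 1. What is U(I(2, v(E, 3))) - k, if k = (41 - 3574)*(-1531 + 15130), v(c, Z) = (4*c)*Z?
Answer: 48044875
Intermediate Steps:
v(c, Z) = 4*Z*c
U(S) = -2*S² (U(S) = -2*S*S = -2*S²)
k = -48045267 (k = -3533*13599 = -48045267)
U(I(2, v(E, 3))) - k = -2*(-14)² - 1*(-48045267) = -2*196 + 48045267 = -392 + 48045267 = 48044875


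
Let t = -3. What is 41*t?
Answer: -123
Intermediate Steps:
41*t = 41*(-3) = -123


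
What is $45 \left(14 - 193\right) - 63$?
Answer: $-8118$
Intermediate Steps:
$45 \left(14 - 193\right) - 63 = 45 \left(-179\right) - 63 = -8055 - 63 = -8118$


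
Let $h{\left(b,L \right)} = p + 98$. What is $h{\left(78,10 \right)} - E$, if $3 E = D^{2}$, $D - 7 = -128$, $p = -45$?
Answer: $- \frac{14482}{3} \approx -4827.3$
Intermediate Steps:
$D = -121$ ($D = 7 - 128 = -121$)
$h{\left(b,L \right)} = 53$ ($h{\left(b,L \right)} = -45 + 98 = 53$)
$E = \frac{14641}{3}$ ($E = \frac{\left(-121\right)^{2}}{3} = \frac{1}{3} \cdot 14641 = \frac{14641}{3} \approx 4880.3$)
$h{\left(78,10 \right)} - E = 53 - \frac{14641}{3} = - \frac{14482}{3}$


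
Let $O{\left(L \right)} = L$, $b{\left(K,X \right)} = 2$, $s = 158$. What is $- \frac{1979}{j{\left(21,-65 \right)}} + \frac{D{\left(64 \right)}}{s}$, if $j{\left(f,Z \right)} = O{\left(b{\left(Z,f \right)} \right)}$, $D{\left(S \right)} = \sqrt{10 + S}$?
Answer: $- \frac{1979}{2} + \frac{\sqrt{74}}{158} \approx -989.45$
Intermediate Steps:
$j{\left(f,Z \right)} = 2$
$- \frac{1979}{j{\left(21,-65 \right)}} + \frac{D{\left(64 \right)}}{s} = - \frac{1979}{2} + \frac{\sqrt{10 + 64}}{158} = \left(-1979\right) \frac{1}{2} + \sqrt{74} \cdot \frac{1}{158} = - \frac{1979}{2} + \frac{\sqrt{74}}{158}$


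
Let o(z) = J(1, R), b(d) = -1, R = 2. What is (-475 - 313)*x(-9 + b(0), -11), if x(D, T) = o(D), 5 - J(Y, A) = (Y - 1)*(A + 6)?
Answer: -3940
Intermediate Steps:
J(Y, A) = 5 - (-1 + Y)*(6 + A) (J(Y, A) = 5 - (Y - 1)*(A + 6) = 5 - (-1 + Y)*(6 + A))
o(z) = 5 (o(z) = 11 + 2 - 6*1 - 1*2*1 = 11 + 2 - 6 - 2 = 5)
x(D, T) = 5
(-475 - 313)*x(-9 + b(0), -11) = (-475 - 313)*5 = -788*5 = -3940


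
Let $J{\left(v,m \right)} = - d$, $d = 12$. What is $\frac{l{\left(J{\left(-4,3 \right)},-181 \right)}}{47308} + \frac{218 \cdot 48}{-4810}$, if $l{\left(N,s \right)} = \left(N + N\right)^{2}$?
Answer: $- \frac{61532544}{28443935} \approx -2.1633$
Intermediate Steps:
$J{\left(v,m \right)} = -12$ ($J{\left(v,m \right)} = \left(-1\right) 12 = -12$)
$l{\left(N,s \right)} = 4 N^{2}$ ($l{\left(N,s \right)} = \left(2 N\right)^{2} = 4 N^{2}$)
$\frac{l{\left(J{\left(-4,3 \right)},-181 \right)}}{47308} + \frac{218 \cdot 48}{-4810} = \frac{4 \left(-12\right)^{2}}{47308} + \frac{218 \cdot 48}{-4810} = 4 \cdot 144 \cdot \frac{1}{47308} + 10464 \left(- \frac{1}{4810}\right) = 576 \cdot \frac{1}{47308} - \frac{5232}{2405} = \frac{144}{11827} - \frac{5232}{2405} = - \frac{61532544}{28443935}$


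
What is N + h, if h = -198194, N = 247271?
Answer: 49077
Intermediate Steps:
N + h = 247271 - 198194 = 49077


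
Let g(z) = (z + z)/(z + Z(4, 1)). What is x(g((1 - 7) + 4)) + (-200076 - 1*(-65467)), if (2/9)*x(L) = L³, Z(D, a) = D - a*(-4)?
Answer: -403831/3 ≈ -1.3461e+5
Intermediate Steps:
Z(D, a) = D + 4*a (Z(D, a) = D - (-4)*a = D + 4*a)
g(z) = 2*z/(8 + z) (g(z) = (z + z)/(z + (4 + 4*1)) = (2*z)/(z + (4 + 4)) = (2*z)/(z + 8) = (2*z)/(8 + z) = 2*z/(8 + z))
x(L) = 9*L³/2
x(g((1 - 7) + 4)) + (-200076 - 1*(-65467)) = 9*(2*((1 - 7) + 4)/(8 + ((1 - 7) + 4)))³/2 + (-200076 - 1*(-65467)) = 9*(2*(-6 + 4)/(8 + (-6 + 4)))³/2 + (-200076 + 65467) = 9*(2*(-2)/(8 - 2))³/2 - 134609 = 9*(2*(-2)/6)³/2 - 134609 = 9*(2*(-2)*(⅙))³/2 - 134609 = 9*(-⅔)³/2 - 134609 = (9/2)*(-8/27) - 134609 = -4/3 - 134609 = -403831/3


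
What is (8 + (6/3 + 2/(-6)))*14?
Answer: 406/3 ≈ 135.33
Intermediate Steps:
(8 + (6/3 + 2/(-6)))*14 = (8 + (6*(1/3) + 2*(-1/6)))*14 = (8 + (2 - 1/3))*14 = (8 + 5/3)*14 = (29/3)*14 = 406/3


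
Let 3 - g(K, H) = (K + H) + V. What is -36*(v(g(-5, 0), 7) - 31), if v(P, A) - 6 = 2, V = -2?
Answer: 828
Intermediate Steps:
g(K, H) = 5 - H - K (g(K, H) = 3 - ((K + H) - 2) = 3 - ((H + K) - 2) = 3 - (-2 + H + K) = 3 + (2 - H - K) = 5 - H - K)
v(P, A) = 8 (v(P, A) = 6 + 2 = 8)
-36*(v(g(-5, 0), 7) - 31) = -36*(8 - 31) = -36*(-23) = 828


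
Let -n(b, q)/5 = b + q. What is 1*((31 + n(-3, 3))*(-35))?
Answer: -1085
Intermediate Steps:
n(b, q) = -5*b - 5*q (n(b, q) = -5*(b + q) = -5*b - 5*q)
1*((31 + n(-3, 3))*(-35)) = 1*((31 + (-5*(-3) - 5*3))*(-35)) = 1*((31 + (15 - 15))*(-35)) = 1*((31 + 0)*(-35)) = 1*(31*(-35)) = 1*(-1085) = -1085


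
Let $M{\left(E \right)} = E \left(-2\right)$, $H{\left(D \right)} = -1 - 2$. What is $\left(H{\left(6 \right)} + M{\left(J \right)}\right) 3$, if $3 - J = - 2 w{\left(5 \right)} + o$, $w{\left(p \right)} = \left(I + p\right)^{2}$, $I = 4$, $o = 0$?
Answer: $-999$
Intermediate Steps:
$w{\left(p \right)} = \left(4 + p\right)^{2}$
$H{\left(D \right)} = -3$ ($H{\left(D \right)} = -1 - 2 = -3$)
$J = 165$ ($J = 3 - \left(- 2 \left(4 + 5\right)^{2} + 0\right) = 3 - \left(- 2 \cdot 9^{2} + 0\right) = 3 - \left(\left(-2\right) 81 + 0\right) = 3 - \left(-162 + 0\right) = 3 - -162 = 3 + 162 = 165$)
$M{\left(E \right)} = - 2 E$
$\left(H{\left(6 \right)} + M{\left(J \right)}\right) 3 = \left(-3 - 330\right) 3 = \left(-333\right) 3 = -999$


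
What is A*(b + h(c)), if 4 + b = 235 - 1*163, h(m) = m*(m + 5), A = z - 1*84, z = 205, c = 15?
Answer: 44528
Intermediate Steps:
A = 121 (A = 205 - 1*84 = 205 - 84 = 121)
h(m) = m*(5 + m)
b = 68 (b = -4 + (235 - 1*163) = -4 + (235 - 163) = -4 + 72 = 68)
A*(b + h(c)) = 121*(68 + 15*(5 + 15)) = 121*(68 + 15*20) = 121*(68 + 300) = 121*368 = 44528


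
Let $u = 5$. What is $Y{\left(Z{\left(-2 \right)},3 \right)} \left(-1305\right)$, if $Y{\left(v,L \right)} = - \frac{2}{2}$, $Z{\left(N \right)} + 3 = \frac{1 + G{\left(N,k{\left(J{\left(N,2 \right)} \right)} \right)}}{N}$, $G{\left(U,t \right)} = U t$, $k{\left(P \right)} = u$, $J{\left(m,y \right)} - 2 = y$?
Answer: $1305$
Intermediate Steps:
$J{\left(m,y \right)} = 2 + y$
$k{\left(P \right)} = 5$
$Z{\left(N \right)} = -3 + \frac{1 + 5 N}{N}$ ($Z{\left(N \right)} = -3 + \frac{1 + N 5}{N} = -3 + \frac{1 + 5 N}{N}$)
$Y{\left(v,L \right)} = -1$ ($Y{\left(v,L \right)} = \left(-2\right) \frac{1}{2} = -1$)
$Y{\left(Z{\left(-2 \right)},3 \right)} \left(-1305\right) = \left(-1\right) \left(-1305\right) = 1305$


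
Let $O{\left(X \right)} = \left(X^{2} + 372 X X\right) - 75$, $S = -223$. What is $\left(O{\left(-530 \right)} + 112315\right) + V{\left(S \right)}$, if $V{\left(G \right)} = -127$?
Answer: $104887813$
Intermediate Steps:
$O{\left(X \right)} = -75 + 373 X^{2}$ ($O{\left(X \right)} = \left(X^{2} + 372 X^{2}\right) - 75 = 373 X^{2} - 75 = -75 + 373 X^{2}$)
$\left(O{\left(-530 \right)} + 112315\right) + V{\left(S \right)} = \left(\left(-75 + 373 \left(-530\right)^{2}\right) + 112315\right) - 127 = \left(\left(-75 + 373 \cdot 280900\right) + 112315\right) - 127 = \left(\left(-75 + 104775700\right) + 112315\right) - 127 = \left(104775625 + 112315\right) - 127 = 104887940 - 127 = 104887813$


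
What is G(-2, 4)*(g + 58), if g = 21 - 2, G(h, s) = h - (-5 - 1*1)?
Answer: 308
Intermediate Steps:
G(h, s) = 6 + h (G(h, s) = h - (-5 - 1) = h - 1*(-6) = h + 6 = 6 + h)
g = 19
G(-2, 4)*(g + 58) = (6 - 2)*(19 + 58) = 4*77 = 308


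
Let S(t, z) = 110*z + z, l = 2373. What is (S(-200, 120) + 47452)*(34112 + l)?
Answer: 2217266420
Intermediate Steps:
S(t, z) = 111*z
(S(-200, 120) + 47452)*(34112 + l) = (111*120 + 47452)*(34112 + 2373) = (13320 + 47452)*36485 = 60772*36485 = 2217266420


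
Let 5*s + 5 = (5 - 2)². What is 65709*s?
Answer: 262836/5 ≈ 52567.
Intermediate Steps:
s = ⅘ (s = -1 + (5 - 2)²/5 = -1 + (⅕)*3² = -1 + (⅕)*9 = -1 + 9/5 = ⅘ ≈ 0.80000)
65709*s = 65709*(⅘) = 262836/5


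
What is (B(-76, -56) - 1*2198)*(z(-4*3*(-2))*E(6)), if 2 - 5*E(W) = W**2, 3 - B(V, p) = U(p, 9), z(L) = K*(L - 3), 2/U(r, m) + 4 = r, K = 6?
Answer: 47016186/25 ≈ 1.8806e+6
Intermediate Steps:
U(r, m) = 2/(-4 + r)
z(L) = -18 + 6*L (z(L) = 6*(L - 3) = 6*(-3 + L) = -18 + 6*L)
B(V, p) = 3 - 2/(-4 + p)
E(W) = 2/5 - W**2/5
(B(-76, -56) - 1*2198)*(z(-4*3*(-2))*E(6)) = ((-14 + 3*(-56))/(-4 - 56) - 1*2198)*((-18 + 6*(-4*3*(-2)))*(2/5 - 1/5*6**2)) = ((-14 - 168)/(-60) - 2198)*((-18 + 6*(-12*(-2)))*(2/5 - 1/5*36)) = (-1/60*(-182) - 2198)*((-18 + 6*24)*(2/5 - 36/5)) = (91/30 - 2198)*((-18 + 144)*(-34/5)) = -1382829*(-34)/(5*5) = -65849/30*(-4284/5) = 47016186/25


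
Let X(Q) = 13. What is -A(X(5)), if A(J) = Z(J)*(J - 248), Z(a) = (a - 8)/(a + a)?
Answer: 1175/26 ≈ 45.192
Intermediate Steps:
Z(a) = (-8 + a)/(2*a) (Z(a) = (-8 + a)/((2*a)) = (-8 + a)*(1/(2*a)) = (-8 + a)/(2*a))
A(J) = (-248 + J)*(-8 + J)/(2*J) (A(J) = ((-8 + J)/(2*J))*(J - 248) = ((-8 + J)/(2*J))*(-248 + J) = (-248 + J)*(-8 + J)/(2*J))
-A(X(5)) = -(-128 + (1/2)*13 + 992/13) = -(-128 + 13/2 + 992*(1/13)) = -(-128 + 13/2 + 992/13) = -1*(-1175/26) = 1175/26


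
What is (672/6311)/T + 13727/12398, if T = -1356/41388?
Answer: -18945877783/8841546914 ≈ -2.1428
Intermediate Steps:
T = -113/3449 (T = -1356*1/41388 = -113/3449 ≈ -0.032763)
(672/6311)/T + 13727/12398 = (672/6311)/(-113/3449) + 13727/12398 = (672*(1/6311))*(-3449/113) + 13727*(1/12398) = (672/6311)*(-3449/113) + 13727/12398 = -2317728/713143 + 13727/12398 = -18945877783/8841546914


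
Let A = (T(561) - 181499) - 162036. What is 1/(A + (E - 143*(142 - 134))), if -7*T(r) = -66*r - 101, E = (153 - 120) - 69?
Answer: -7/2375878 ≈ -2.9463e-6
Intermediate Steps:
E = -36 (E = 33 - 69 = -36)
T(r) = 101/7 + 66*r/7 (T(r) = -(-66*r - 101)/7 = -(-101 - 66*r)/7 = 101/7 + 66*r/7)
A = -2367618/7 (A = ((101/7 + (66/7)*561) - 181499) - 162036 = ((101/7 + 37026/7) - 181499) - 162036 = (37127/7 - 181499) - 162036 = -1233366/7 - 162036 = -2367618/7 ≈ -3.3823e+5)
1/(A + (E - 143*(142 - 134))) = 1/(-2367618/7 + (-36 - 143*(142 - 134))) = 1/(-2367618/7 + (-36 - 143*8)) = 1/(-2367618/7 + (-36 - 1144)) = 1/(-2367618/7 - 1180) = 1/(-2375878/7) = -7/2375878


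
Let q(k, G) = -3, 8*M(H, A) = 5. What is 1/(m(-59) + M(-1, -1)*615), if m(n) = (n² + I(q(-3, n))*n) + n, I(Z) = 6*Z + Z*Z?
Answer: 8/34699 ≈ 0.00023055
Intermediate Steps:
M(H, A) = 5/8 (M(H, A) = (⅛)*5 = 5/8)
I(Z) = Z² + 6*Z (I(Z) = 6*Z + Z² = Z² + 6*Z)
m(n) = n² - 8*n (m(n) = (n² + (-3*(6 - 3))*n) + n = (n² + (-3*3)*n) + n = (n² - 9*n) + n = n² - 8*n)
1/(m(-59) + M(-1, -1)*615) = 1/(-59*(-8 - 59) + (5/8)*615) = 1/(-59*(-67) + 3075/8) = 1/(3953 + 3075/8) = 1/(34699/8) = 8/34699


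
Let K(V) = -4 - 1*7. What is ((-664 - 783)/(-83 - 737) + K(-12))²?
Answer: 57350329/672400 ≈ 85.292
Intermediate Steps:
K(V) = -11 (K(V) = -4 - 7 = -11)
((-664 - 783)/(-83 - 737) + K(-12))² = ((-664 - 783)/(-83 - 737) - 11)² = (-1447/(-820) - 11)² = (-1447*(-1/820) - 11)² = (1447/820 - 11)² = (-7573/820)² = 57350329/672400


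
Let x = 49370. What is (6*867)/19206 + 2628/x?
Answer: 8536003/26338895 ≈ 0.32408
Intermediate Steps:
(6*867)/19206 + 2628/x = (6*867)/19206 + 2628/49370 = 5202*(1/19206) + 2628*(1/49370) = 289/1067 + 1314/24685 = 8536003/26338895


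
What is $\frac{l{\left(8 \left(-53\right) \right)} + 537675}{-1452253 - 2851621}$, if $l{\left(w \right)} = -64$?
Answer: $- \frac{537611}{4303874} \approx -0.12491$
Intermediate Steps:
$\frac{l{\left(8 \left(-53\right) \right)} + 537675}{-1452253 - 2851621} = \frac{-64 + 537675}{-1452253 - 2851621} = \frac{537611}{-4303874} = 537611 \left(- \frac{1}{4303874}\right) = - \frac{537611}{4303874}$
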